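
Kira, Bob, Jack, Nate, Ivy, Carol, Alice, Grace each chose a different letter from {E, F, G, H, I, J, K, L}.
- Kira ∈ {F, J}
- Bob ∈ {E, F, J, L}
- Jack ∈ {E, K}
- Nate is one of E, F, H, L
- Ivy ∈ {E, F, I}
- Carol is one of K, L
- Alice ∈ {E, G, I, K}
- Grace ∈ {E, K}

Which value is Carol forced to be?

The 8 variables together cover exactly {E, F, G, H, I, J, K, L} — 8 values for 8 variables — and G appears only in Alice's list, so Alice = G.
Among the 7 still-open variables, H fits only Nate (and all 7 values in {E, F, H, I, J, K, L} must be used), so Nate = H.
Among the 6 still-open variables, I fits only Ivy (and all 6 values in {E, F, I, J, K, L} must be used), so Ivy = I.
Jack and Grace share exactly the 2 values {E, K}; by pigeonhole those values go to them, so strike E, K from Bob, Carol.
So Carol = L.

L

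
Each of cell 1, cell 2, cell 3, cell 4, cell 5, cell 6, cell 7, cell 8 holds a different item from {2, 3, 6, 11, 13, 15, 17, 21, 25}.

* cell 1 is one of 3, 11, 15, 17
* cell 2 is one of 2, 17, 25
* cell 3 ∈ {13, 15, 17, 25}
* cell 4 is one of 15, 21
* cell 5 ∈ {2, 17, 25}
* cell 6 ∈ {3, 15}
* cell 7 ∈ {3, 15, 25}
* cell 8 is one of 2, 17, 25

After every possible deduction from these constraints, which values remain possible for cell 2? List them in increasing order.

2, 17, 25

Among the 8 variables, 11 fits only cell 1 (and all 8 values in {2, 3, 11, 13, 15, 17, 21, 25} must be used), so cell 1 = 11.
The 7 still-open variables together cover exactly {2, 3, 13, 15, 17, 21, 25} — 7 values for 7 variables — and 13 appears only in cell 3's list, so cell 3 = 13.
The 6 still-open variables draw from only 6 values {2, 3, 15, 17, 21, 25}, so each is used; only cell 4 can be 21, hence cell 4 = 21.
cell 2, cell 5, cell 8 between them cover only {2, 17, 25} — a naked triple. Remove those values from cell 7.
No further eliminations apply; cell 2 can still be any of 2, 17, 25.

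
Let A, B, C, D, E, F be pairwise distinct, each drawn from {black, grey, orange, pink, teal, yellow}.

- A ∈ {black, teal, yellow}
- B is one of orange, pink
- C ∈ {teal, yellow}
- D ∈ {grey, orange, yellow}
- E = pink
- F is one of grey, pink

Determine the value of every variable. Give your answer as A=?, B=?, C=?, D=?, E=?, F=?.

A=black, B=orange, C=teal, D=yellow, E=pink, F=grey

E's domain is down to {pink}, so E = pink. So B, F can't be pink.
That leaves F = grey. Remove grey from D.
B must be orange (only option left). Strike orange from D.
D must be yellow (only option left). So A, C can't be yellow.
C's domain is down to {teal}, so C = teal. So A can't be teal.
A's domain is down to {black}, so A = black.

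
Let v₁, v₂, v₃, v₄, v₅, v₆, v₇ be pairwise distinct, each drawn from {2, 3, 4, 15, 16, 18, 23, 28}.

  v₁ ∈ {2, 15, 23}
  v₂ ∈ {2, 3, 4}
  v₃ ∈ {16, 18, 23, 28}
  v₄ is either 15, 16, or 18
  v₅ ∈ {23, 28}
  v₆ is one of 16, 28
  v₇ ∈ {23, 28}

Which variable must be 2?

v₁

The 2 variables v₅ and v₇ are confined to {23, 28}, which locks those values in; drop them from v₁, v₃, v₆.
v₆ must be 16 (only option left). Remove 16 from v₃, v₄.
v₃ must be 18 (only option left). Remove 18 from v₄.
v₄ must be 15 (only option left). Eliminate 15 elsewhere: v₁.
So 2 goes to v₁.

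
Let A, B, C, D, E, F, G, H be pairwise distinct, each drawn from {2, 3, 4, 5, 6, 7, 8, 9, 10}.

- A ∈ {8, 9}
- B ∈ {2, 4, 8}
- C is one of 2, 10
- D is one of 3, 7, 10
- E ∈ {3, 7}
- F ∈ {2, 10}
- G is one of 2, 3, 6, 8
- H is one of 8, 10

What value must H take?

8

The 8 variables draw from only 8 values {2, 3, 4, 6, 7, 8, 9, 10}, so each is used; only B can be 4, hence B = 4.
Among the 7 still-open variables, 6 fits only G (and all 7 values in {2, 3, 6, 7, 8, 9, 10} must be used), so G = 6.
Among the 6 still-open variables, 9 fits only A (and all 6 values in {2, 3, 7, 8, 9, 10} must be used), so A = 9.
Among the 5 still-open variables, 8 fits only H (and all 5 values in {2, 3, 7, 8, 10} must be used), so H = 8.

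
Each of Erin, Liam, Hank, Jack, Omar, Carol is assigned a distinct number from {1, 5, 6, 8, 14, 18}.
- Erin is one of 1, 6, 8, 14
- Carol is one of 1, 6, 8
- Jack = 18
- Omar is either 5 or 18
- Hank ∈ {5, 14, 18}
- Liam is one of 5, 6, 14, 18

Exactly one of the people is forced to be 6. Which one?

Jack's domain is down to {18}, so Jack = 18. So Liam, Hank, Omar can't be 18.
Omar's domain is down to {5}, so Omar = 5. Remove 5 from Liam, Hank.
That leaves Hank = 14. Remove 14 from Erin, Liam.
So 6 goes to Liam.

Liam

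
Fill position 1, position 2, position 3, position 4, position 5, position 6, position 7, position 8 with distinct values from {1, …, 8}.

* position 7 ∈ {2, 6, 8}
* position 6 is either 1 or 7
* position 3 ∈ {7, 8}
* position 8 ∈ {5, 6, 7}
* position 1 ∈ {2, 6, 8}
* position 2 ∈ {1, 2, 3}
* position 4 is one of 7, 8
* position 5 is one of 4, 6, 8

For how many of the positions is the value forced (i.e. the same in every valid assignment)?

4

The 8 variables together cover exactly {1, 2, 3, 4, 5, 6, 7, 8} — 8 values for 8 variables — and 3 appears only in position 2's list, so position 2 = 3.
The 7 still-open variables draw from only 7 values {1, 2, 4, 5, 6, 7, 8}, so each is used; only position 6 can be 1, hence position 6 = 1.
Among the 6 still-open variables, 4 fits only position 5 (and all 6 values in {2, 4, 5, 6, 7, 8} must be used), so position 5 = 4.
The 5 still-open variables together cover exactly {2, 5, 6, 7, 8} — 5 values for 5 variables — and 5 appears only in position 8's list, so position 8 = 5.
position 3 and position 4 between them cover only {7, 8} — a naked pair. Remove those values from position 1, position 7.
Determined: position 2=3, position 5=4, position 6=1, position 8=5. The other positions each still have more than one consistent value. That makes 4.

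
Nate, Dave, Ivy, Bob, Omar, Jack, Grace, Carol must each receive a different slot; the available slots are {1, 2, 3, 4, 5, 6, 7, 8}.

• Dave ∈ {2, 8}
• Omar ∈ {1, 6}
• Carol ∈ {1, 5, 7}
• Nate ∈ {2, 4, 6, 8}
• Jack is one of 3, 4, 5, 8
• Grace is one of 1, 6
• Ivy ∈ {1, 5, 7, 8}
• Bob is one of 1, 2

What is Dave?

8

Among the 8 variables, 3 fits only Jack (and all 8 values in {1, 2, 3, 4, 5, 6, 7, 8} must be used), so Jack = 3.
The 7 still-open variables draw from only 7 values {1, 2, 4, 5, 6, 7, 8}, so each is used; only Nate can be 4, hence Nate = 4.
The 2 variables Omar and Grace are confined to {1, 6}, which locks those values in; drop them from Ivy, Bob, Carol.
Bob has just one choice, so Bob = 2. Eliminate 2 elsewhere: Dave.
So Dave = 8.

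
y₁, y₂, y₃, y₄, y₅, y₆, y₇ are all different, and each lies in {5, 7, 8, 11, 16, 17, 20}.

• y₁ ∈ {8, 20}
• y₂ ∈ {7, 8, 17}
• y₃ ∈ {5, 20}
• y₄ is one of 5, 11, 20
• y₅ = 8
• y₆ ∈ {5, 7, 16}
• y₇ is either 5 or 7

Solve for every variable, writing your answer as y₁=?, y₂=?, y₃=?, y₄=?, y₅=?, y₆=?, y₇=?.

y₅ must be 8 (only option left). Strike 8 from y₁, y₂.
That leaves y₁ = 20. Remove 20 from y₃, y₄.
That leaves y₃ = 5. So y₄, y₆, y₇ can't be 5.
y₄ has just one choice, so y₄ = 11.
y₇'s domain is down to {7}, so y₇ = 7. Remove 7 from y₂, y₆.
y₂'s domain is down to {17}, so y₂ = 17.
y₆ has just one choice, so y₆ = 16.

y₁=20, y₂=17, y₃=5, y₄=11, y₅=8, y₆=16, y₇=7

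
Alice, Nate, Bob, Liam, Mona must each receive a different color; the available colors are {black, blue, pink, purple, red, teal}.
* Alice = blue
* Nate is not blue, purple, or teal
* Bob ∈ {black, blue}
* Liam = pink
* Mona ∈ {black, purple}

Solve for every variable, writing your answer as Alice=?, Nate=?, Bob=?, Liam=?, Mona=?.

Alice=blue, Nate=red, Bob=black, Liam=pink, Mona=purple

Alice has just one choice, so Alice = blue. So Bob can't be blue.
Bob must be black (only option left). Remove black from Nate, Mona.
Liam's domain is down to {pink}, so Liam = pink. Remove pink from Nate.
Mona's domain is down to {purple}, so Mona = purple.
That leaves Nate = red.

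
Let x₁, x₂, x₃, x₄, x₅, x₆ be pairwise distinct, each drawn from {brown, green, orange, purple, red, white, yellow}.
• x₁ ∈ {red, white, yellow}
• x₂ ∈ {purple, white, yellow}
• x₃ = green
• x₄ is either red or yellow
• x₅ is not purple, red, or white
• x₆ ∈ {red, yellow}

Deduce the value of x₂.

x₃'s domain is down to {green}, so x₃ = green. So x₅ can't be green.
x₄ and x₆ share exactly the 2 values {red, yellow}; by pigeonhole those values go to them, so strike red, yellow from x₁, x₂, x₅.
x₁ has just one choice, so x₁ = white. Strike white from x₂.
So x₂ = purple.

purple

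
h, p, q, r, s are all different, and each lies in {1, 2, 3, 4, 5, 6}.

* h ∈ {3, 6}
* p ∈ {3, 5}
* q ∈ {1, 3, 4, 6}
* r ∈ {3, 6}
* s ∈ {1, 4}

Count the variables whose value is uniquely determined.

The 5 variables draw from only 5 values {1, 3, 4, 5, 6}, so each is used; only p can be 5, hence p = 5.
h and r between them cover only {3, 6} — a naked pair. Remove those values from q.
Determined: p=5. The other variables each still have more than one consistent value. That makes 1.

1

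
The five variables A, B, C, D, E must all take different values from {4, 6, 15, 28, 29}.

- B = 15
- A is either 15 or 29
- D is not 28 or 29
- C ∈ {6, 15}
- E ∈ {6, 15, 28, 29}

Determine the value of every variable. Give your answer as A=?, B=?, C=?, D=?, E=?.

A=29, B=15, C=6, D=4, E=28

B must be 15 (only option left). So A, C, D, E can't be 15.
C must be 6 (only option left). Eliminate 6 elsewhere: D, E.
D has just one choice, so D = 4.
A has just one choice, so A = 29. So E can't be 29.
E has just one choice, so E = 28.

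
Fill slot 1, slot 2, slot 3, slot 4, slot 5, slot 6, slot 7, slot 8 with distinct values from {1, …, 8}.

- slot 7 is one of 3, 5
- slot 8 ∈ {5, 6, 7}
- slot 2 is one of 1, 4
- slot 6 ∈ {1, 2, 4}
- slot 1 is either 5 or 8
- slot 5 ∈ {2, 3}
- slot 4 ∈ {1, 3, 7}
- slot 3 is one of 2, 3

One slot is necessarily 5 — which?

The 8 variables draw from only 8 values {1, 2, 3, 4, 5, 6, 7, 8}, so each is used; only slot 8 can be 6, hence slot 8 = 6.
The 7 still-open variables draw from only 7 values {1, 2, 3, 4, 5, 7, 8}, so each is used; only slot 4 can be 7, hence slot 4 = 7.
The 6 still-open variables draw from only 6 values {1, 2, 3, 4, 5, 8}, so each is used; only slot 1 can be 8, hence slot 1 = 8.
The 5 still-open variables together cover exactly {1, 2, 3, 4, 5} — 5 values for 5 variables — and 5 appears only in slot 7's list, so slot 7 = 5.

slot 7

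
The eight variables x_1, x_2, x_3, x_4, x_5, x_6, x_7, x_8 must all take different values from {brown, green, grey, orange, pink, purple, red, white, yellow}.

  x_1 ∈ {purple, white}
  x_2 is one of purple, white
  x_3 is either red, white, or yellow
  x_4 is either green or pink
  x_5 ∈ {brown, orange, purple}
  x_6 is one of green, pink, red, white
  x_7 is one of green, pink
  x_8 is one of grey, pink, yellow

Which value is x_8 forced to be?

x_1 and x_2 between them cover only {purple, white} — a naked pair. Remove those values from x_3, x_5, x_6.
x_4 and x_7 share exactly the 2 values {green, pink}; by pigeonhole those values go to them, so strike green, pink from x_6, x_8.
x_6's domain is down to {red}, so x_6 = red. Strike red from x_3.
x_3 must be yellow (only option left). So x_8 can't be yellow.
So x_8 = grey.

grey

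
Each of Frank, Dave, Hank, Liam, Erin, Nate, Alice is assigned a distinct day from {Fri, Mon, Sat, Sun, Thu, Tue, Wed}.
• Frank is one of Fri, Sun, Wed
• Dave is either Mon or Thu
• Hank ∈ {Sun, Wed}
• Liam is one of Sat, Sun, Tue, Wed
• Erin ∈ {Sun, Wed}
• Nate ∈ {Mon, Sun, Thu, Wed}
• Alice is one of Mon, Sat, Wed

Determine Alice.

Sat

The 7 variables draw from only 7 values {Fri, Mon, Sat, Sun, Thu, Tue, Wed}, so each is used; only Frank can be Fri, hence Frank = Fri.
The 6 still-open variables draw from only 6 values {Mon, Sat, Sun, Thu, Tue, Wed}, so each is used; only Liam can be Tue, hence Liam = Tue.
The 5 still-open variables together cover exactly {Mon, Sat, Sun, Thu, Wed} — 5 values for 5 variables — and Sat appears only in Alice's list, so Alice = Sat.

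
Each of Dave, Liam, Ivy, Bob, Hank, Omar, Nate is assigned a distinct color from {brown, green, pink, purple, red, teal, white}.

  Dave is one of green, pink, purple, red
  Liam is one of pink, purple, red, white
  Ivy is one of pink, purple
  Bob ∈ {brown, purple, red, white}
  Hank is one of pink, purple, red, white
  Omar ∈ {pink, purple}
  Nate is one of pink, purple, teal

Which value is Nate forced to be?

The 7 variables draw from only 7 values {brown, green, pink, purple, red, teal, white}, so each is used; only Bob can be brown, hence Bob = brown.
Among the 6 still-open variables, green fits only Dave (and all 6 values in {green, pink, purple, red, teal, white} must be used), so Dave = green.
The 5 still-open variables draw from only 5 values {pink, purple, red, teal, white}, so each is used; only Nate can be teal, hence Nate = teal.

teal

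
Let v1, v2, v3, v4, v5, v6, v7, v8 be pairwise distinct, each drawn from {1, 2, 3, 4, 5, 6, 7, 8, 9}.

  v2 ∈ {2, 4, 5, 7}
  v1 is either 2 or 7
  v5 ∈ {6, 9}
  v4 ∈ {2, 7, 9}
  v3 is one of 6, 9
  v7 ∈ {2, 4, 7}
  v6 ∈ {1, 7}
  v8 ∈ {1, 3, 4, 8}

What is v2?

v3 and v5 between them cover only {6, 9} — a naked pair. Remove those values from v4.
The 2 variables v1 and v4 are confined to {2, 7}, which locks those values in; drop them from v2, v6, v7.
v6 has just one choice, so v6 = 1. Strike 1 from v8.
v7's domain is down to {4}, so v7 = 4. Remove 4 from v2, v8.
So v2 = 5.

5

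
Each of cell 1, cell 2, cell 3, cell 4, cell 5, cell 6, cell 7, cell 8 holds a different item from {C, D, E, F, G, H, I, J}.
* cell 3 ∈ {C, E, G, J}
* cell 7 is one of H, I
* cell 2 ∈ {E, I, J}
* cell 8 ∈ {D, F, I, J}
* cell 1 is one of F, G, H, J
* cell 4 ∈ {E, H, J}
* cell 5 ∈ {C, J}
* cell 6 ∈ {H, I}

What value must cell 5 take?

C

The 8 variables together cover exactly {C, D, E, F, G, H, I, J} — 8 values for 8 variables — and D appears only in cell 8's list, so cell 8 = D.
Among the 7 still-open variables, F fits only cell 1 (and all 7 values in {C, E, F, G, H, I, J} must be used), so cell 1 = F.
The 6 still-open variables draw from only 6 values {C, E, G, H, I, J}, so each is used; only cell 3 can be G, hence cell 3 = G.
Among the 5 still-open variables, C fits only cell 5 (and all 5 values in {C, E, H, I, J} must be used), so cell 5 = C.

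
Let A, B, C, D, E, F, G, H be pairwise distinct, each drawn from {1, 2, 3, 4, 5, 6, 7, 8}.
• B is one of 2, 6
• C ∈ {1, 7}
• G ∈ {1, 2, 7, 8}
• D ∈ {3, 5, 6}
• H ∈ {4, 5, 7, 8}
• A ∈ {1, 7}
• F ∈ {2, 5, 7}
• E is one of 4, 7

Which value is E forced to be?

4

The 8 variables together cover exactly {1, 2, 3, 4, 5, 6, 7, 8} — 8 values for 8 variables — and 3 appears only in D's list, so D = 3.
The 7 still-open variables draw from only 7 values {1, 2, 4, 5, 6, 7, 8}, so each is used; only B can be 6, hence B = 6.
A and C share exactly the 2 values {1, 7}; by pigeonhole those values go to them, so strike 1, 7 from E, F, G, H.
So E = 4.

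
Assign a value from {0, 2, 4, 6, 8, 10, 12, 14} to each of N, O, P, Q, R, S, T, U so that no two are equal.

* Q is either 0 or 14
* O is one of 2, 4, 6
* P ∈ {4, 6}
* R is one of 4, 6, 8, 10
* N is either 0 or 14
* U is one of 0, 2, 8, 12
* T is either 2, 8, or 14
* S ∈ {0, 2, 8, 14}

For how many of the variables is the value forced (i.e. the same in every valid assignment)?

2

The 8 variables draw from only 8 values {0, 2, 4, 6, 8, 10, 12, 14}, so each is used; only R can be 10, hence R = 10.
Among the 7 still-open variables, 12 fits only U (and all 7 values in {0, 2, 4, 6, 8, 12, 14} must be used), so U = 12.
N and Q between them cover only {0, 14} — a naked pair. Remove those values from S, T.
S and T between them cover only {2, 8} — a naked pair. Remove those values from O.
Determined: R=10, U=12. The other variables each still have more than one consistent value. That makes 2.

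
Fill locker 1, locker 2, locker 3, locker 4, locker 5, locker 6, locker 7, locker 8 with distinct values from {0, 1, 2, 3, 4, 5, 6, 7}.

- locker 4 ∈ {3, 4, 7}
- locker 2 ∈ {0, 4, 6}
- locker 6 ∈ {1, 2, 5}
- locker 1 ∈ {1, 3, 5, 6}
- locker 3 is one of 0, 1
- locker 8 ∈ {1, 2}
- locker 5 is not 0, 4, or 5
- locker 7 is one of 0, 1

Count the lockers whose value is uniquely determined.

2

locker 3 and locker 7 between them cover only {0, 1} — a naked pair. Remove those values from locker 1, locker 2, locker 5, locker 6, locker 8.
That leaves locker 8 = 2. Strike 2 from locker 5, locker 6.
locker 6's domain is down to {5}, so locker 6 = 5. Remove 5 from locker 1.
Determined: locker 6=5, locker 8=2. The other lockers each still have more than one consistent value. That makes 2.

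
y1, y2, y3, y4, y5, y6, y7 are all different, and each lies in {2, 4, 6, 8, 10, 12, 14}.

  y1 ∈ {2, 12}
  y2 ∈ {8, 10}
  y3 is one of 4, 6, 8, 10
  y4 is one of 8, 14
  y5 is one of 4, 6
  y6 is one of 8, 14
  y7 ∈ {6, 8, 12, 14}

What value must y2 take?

10

Among the 7 variables, 2 fits only y1 (and all 7 values in {2, 4, 6, 8, 10, 12, 14} must be used), so y1 = 2.
The 6 still-open variables draw from only 6 values {4, 6, 8, 10, 12, 14}, so each is used; only y7 can be 12, hence y7 = 12.
y4 and y6 share exactly the 2 values {8, 14}; by pigeonhole those values go to them, so strike 8, 14 from y2, y3.
So y2 = 10.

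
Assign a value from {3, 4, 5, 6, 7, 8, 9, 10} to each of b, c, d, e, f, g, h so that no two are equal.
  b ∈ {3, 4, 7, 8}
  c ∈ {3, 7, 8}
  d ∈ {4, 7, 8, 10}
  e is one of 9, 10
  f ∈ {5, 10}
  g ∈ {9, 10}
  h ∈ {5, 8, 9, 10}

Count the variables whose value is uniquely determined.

e and g share exactly the 2 values {9, 10}; by pigeonhole those values go to them, so strike 9, 10 from d, f, h.
f must be 5 (only option left). Remove 5 from h.
h's domain is down to {8}, so h = 8. So b, c, d can't be 8.
Determined: f=5, h=8. The other variables each still have more than one consistent value. That makes 2.

2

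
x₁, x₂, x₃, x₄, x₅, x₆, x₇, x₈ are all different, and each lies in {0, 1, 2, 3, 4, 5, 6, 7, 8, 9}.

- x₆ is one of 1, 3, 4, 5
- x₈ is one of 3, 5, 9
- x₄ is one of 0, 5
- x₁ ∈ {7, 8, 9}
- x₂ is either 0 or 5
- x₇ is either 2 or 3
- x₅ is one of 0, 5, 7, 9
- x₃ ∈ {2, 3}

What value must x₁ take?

8

The 2 variables x₂ and x₄ are confined to {0, 5}, which locks those values in; drop them from x₅, x₆, x₈.
The 2 variables x₃ and x₇ are confined to {2, 3}, which locks those values in; drop them from x₆, x₈.
x₈ must be 9 (only option left). So x₁, x₅ can't be 9.
x₅ has just one choice, so x₅ = 7. Eliminate 7 elsewhere: x₁.
So x₁ = 8.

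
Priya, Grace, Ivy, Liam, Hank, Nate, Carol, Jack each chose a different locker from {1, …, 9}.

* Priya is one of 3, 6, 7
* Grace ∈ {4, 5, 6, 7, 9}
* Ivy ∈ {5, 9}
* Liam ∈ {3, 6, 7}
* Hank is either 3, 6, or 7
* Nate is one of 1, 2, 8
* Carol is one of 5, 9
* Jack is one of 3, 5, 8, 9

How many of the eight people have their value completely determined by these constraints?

Ivy and Carol between them cover only {5, 9} — a naked pair. Remove those values from Grace, Jack.
The 3 variables Priya, Liam, Hank are confined to {3, 6, 7}, which locks those values in; drop them from Grace, Jack.
Grace's domain is down to {4}, so Grace = 4.
Jack's domain is down to {8}, so Jack = 8. Remove 8 from Nate.
Determined: Grace=4, Jack=8. The other people each still have more than one consistent value. That makes 2.

2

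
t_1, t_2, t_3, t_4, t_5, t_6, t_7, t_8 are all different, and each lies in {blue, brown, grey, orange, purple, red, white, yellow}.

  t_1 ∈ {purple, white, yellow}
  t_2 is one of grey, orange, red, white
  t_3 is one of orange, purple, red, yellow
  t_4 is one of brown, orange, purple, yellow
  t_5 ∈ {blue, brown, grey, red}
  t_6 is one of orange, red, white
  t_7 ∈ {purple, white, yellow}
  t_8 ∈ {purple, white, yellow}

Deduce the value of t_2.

The 8 variables together cover exactly {blue, brown, grey, orange, purple, red, white, yellow} — 8 values for 8 variables — and blue appears only in t_5's list, so t_5 = blue.
The 7 still-open variables together cover exactly {brown, grey, orange, purple, red, white, yellow} — 7 values for 7 variables — and brown appears only in t_4's list, so t_4 = brown.
The 6 still-open variables together cover exactly {grey, orange, purple, red, white, yellow} — 6 values for 6 variables — and grey appears only in t_2's list, so t_2 = grey.

grey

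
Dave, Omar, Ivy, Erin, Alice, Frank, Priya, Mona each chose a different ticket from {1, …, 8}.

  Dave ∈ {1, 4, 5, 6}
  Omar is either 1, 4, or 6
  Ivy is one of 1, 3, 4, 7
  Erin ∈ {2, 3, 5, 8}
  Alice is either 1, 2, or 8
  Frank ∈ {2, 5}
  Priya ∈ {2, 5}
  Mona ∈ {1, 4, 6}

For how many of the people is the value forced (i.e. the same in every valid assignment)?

The 8 variables draw from only 8 values {1, 2, 3, 4, 5, 6, 7, 8}, so each is used; only Ivy can be 7, hence Ivy = 7.
Among the 7 still-open variables, 3 fits only Erin (and all 7 values in {1, 2, 3, 4, 5, 6, 8} must be used), so Erin = 3.
The 6 still-open variables draw from only 6 values {1, 2, 4, 5, 6, 8}, so each is used; only Alice can be 8, hence Alice = 8.
The 2 variables Frank and Priya are confined to {2, 5}, which locks those values in; drop them from Dave.
Determined: Ivy=7, Erin=3, Alice=8. The other people each still have more than one consistent value. That makes 3.

3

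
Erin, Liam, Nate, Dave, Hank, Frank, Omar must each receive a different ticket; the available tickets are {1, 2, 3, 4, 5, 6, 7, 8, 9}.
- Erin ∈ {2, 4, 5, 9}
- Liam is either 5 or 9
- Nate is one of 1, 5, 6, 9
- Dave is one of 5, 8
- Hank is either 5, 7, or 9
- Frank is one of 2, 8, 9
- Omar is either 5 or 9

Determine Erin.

4

Liam and Omar share exactly the 2 values {5, 9}; by pigeonhole those values go to them, so strike 5, 9 from Erin, Nate, Dave, Hank, Frank.
That leaves Dave = 8. Strike 8 from Frank.
That leaves Hank = 7.
Frank has just one choice, so Frank = 2. Remove 2 from Erin.
So Erin = 4.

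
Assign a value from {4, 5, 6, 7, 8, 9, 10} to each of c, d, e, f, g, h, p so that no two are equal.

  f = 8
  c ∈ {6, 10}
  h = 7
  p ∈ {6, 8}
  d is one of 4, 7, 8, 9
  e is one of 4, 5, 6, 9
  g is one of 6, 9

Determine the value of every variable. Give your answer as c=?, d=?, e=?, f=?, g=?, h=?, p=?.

f has just one choice, so f = 8. Strike 8 from d, p.
h's domain is down to {7}, so h = 7. Strike 7 from d.
p must be 6 (only option left). Eliminate 6 elsewhere: c, e, g.
c must be 10 (only option left).
g has just one choice, so g = 9. Eliminate 9 elsewhere: d, e.
That leaves d = 4. Strike 4 from e.
e has just one choice, so e = 5.

c=10, d=4, e=5, f=8, g=9, h=7, p=6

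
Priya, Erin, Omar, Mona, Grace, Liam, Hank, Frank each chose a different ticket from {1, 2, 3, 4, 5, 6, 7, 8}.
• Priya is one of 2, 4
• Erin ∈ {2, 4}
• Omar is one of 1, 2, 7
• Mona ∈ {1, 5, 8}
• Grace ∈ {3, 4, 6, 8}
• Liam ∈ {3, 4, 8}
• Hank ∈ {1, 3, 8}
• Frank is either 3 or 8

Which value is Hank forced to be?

1

Among the 8 variables, 5 fits only Mona (and all 8 values in {1, 2, 3, 4, 5, 6, 7, 8} must be used), so Mona = 5.
The 7 still-open variables draw from only 7 values {1, 2, 3, 4, 6, 7, 8}, so each is used; only Grace can be 6, hence Grace = 6.
Among the 6 still-open variables, 7 fits only Omar (and all 6 values in {1, 2, 3, 4, 7, 8} must be used), so Omar = 7.
Among the 5 still-open variables, 1 fits only Hank (and all 5 values in {1, 2, 3, 4, 8} must be used), so Hank = 1.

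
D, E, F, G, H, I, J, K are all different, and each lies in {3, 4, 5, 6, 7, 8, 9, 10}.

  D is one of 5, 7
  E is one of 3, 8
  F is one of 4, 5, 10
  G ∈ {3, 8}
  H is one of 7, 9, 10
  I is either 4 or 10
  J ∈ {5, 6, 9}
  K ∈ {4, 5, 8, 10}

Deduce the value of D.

The 8 variables draw from only 8 values {3, 4, 5, 6, 7, 8, 9, 10}, so each is used; only J can be 6, hence J = 6.
The 7 still-open variables draw from only 7 values {3, 4, 5, 7, 8, 9, 10}, so each is used; only H can be 9, hence H = 9.
Among the 6 still-open variables, 7 fits only D (and all 6 values in {3, 4, 5, 7, 8, 10} must be used), so D = 7.

7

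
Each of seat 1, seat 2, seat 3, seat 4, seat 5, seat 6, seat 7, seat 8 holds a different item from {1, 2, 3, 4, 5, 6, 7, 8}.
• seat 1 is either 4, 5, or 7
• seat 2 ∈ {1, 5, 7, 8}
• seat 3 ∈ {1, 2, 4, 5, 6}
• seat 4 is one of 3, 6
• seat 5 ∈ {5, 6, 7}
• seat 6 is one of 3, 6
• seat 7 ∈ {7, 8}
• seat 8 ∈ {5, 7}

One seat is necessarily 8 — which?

seat 7

The 8 variables draw from only 8 values {1, 2, 3, 4, 5, 6, 7, 8}, so each is used; only seat 3 can be 2, hence seat 3 = 2.
The 7 still-open variables together cover exactly {1, 3, 4, 5, 6, 7, 8} — 7 values for 7 variables — and 1 appears only in seat 2's list, so seat 2 = 1.
The 6 still-open variables draw from only 6 values {3, 4, 5, 6, 7, 8}, so each is used; only seat 1 can be 4, hence seat 1 = 4.
The 5 still-open variables together cover exactly {3, 5, 6, 7, 8} — 5 values for 5 variables — and 8 appears only in seat 7's list, so seat 7 = 8.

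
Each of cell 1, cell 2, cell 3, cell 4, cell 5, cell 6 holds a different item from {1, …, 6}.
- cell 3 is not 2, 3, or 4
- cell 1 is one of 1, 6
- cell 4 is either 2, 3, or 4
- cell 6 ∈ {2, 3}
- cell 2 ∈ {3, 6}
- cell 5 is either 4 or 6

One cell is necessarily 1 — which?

The 6 variables draw from only 6 values {1, 2, 3, 4, 5, 6}, so each is used; only cell 3 can be 5, hence cell 3 = 5.
The 5 still-open variables draw from only 5 values {1, 2, 3, 4, 6}, so each is used; only cell 1 can be 1, hence cell 1 = 1.

cell 1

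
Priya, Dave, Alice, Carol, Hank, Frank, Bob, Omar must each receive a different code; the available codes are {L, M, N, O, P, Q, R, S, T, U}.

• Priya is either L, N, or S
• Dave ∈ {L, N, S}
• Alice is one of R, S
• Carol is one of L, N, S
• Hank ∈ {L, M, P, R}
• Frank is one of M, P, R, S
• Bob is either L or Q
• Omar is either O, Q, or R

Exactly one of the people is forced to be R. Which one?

Alice

Among the 8 variables, O fits only Omar (and all 8 values in {L, M, N, O, P, Q, R, S} must be used), so Omar = O.
Among the 7 still-open variables, Q fits only Bob (and all 7 values in {L, M, N, P, Q, R, S} must be used), so Bob = Q.
Priya, Dave, Carol share exactly the 3 values {L, N, S}; by pigeonhole those values go to them, so strike L, N, S from Alice, Hank, Frank.
So R goes to Alice.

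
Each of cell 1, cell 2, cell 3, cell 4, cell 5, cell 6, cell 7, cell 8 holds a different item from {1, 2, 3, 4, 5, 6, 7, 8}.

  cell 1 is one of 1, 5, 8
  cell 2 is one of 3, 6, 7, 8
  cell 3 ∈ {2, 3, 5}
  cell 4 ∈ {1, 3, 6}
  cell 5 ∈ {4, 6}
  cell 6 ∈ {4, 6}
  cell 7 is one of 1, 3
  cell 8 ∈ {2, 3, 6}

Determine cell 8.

The 8 variables together cover exactly {1, 2, 3, 4, 5, 6, 7, 8} — 8 values for 8 variables — and 7 appears only in cell 2's list, so cell 2 = 7.
The 7 still-open variables draw from only 7 values {1, 2, 3, 4, 5, 6, 8}, so each is used; only cell 1 can be 8, hence cell 1 = 8.
The 6 still-open variables together cover exactly {1, 2, 3, 4, 5, 6} — 6 values for 6 variables — and 5 appears only in cell 3's list, so cell 3 = 5.
The 5 still-open variables together cover exactly {1, 2, 3, 4, 6} — 5 values for 5 variables — and 2 appears only in cell 8's list, so cell 8 = 2.

2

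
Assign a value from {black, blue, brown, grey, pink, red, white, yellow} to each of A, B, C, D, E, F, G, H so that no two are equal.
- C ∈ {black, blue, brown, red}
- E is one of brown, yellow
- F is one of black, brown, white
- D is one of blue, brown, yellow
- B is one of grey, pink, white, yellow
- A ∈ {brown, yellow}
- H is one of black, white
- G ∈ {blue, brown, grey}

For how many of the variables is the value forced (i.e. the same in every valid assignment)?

4

The 8 variables draw from only 8 values {black, blue, brown, grey, pink, red, white, yellow}, so each is used; only B can be pink, hence B = pink.
The 7 still-open variables together cover exactly {black, blue, brown, grey, red, white, yellow} — 7 values for 7 variables — and grey appears only in G's list, so G = grey.
The 6 still-open variables together cover exactly {black, blue, brown, red, white, yellow} — 6 values for 6 variables — and red appears only in C's list, so C = red.
Among the 5 still-open variables, blue fits only D (and all 5 values in {black, blue, brown, white, yellow} must be used), so D = blue.
A and E between them cover only {brown, yellow} — a naked pair. Remove those values from F.
Determined: B=pink, C=red, D=blue, G=grey. The other variables each still have more than one consistent value. That makes 4.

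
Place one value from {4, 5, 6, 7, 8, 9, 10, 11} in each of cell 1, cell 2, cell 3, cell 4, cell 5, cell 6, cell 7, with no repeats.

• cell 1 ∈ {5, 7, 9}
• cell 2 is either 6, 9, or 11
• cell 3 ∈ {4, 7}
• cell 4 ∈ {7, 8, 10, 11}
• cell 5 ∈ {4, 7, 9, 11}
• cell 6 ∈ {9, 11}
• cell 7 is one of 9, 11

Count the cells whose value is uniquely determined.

2

cell 6 and cell 7 share exactly the 2 values {9, 11}; by pigeonhole those values go to them, so strike 9, 11 from cell 1, cell 2, cell 4, cell 5.
cell 2's domain is down to {6}, so cell 2 = 6.
The 2 variables cell 3 and cell 5 are confined to {4, 7}, which locks those values in; drop them from cell 1, cell 4.
cell 1 has just one choice, so cell 1 = 5.
Determined: cell 1=5, cell 2=6. The other cells each still have more than one consistent value. That makes 2.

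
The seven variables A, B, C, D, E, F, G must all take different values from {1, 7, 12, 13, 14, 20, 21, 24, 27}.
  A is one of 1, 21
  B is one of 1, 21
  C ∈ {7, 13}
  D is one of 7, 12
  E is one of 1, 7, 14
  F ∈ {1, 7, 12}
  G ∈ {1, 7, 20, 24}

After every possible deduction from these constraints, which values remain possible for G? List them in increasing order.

A and B share exactly the 2 values {1, 21}; by pigeonhole those values go to them, so strike 1, 21 from E, F, G.
D and F between them cover only {7, 12} — a naked pair. Remove those values from C, E, G.
C must be 13 (only option left).
E has just one choice, so E = 14.
No further eliminations apply; G can still be any of 20, 24.

20, 24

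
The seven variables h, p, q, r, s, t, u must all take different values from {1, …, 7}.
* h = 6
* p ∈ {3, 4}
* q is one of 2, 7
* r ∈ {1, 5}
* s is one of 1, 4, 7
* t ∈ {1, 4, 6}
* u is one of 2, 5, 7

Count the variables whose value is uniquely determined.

2

h must be 6 (only option left). Strike 6 from t.
Among the 6 still-open variables, 3 fits only p (and all 6 values in {1, 2, 3, 4, 5, 7} must be used), so p = 3.
Determined: h=6, p=3. The other variables each still have more than one consistent value. That makes 2.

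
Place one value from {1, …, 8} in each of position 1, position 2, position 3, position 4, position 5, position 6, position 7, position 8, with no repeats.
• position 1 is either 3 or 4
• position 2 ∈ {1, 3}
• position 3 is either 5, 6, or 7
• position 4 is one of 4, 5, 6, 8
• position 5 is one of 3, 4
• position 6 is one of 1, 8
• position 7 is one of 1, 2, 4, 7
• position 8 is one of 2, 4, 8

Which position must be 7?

position 7

position 1 and position 5 between them cover only {3, 4} — a naked pair. Remove those values from position 2, position 4, position 7, position 8.
position 2's domain is down to {1}, so position 2 = 1. Remove 1 from position 6, position 7.
position 6 must be 8 (only option left). Eliminate 8 elsewhere: position 4, position 8.
position 8 must be 2 (only option left). Eliminate 2 elsewhere: position 7.
So 7 goes to position 7.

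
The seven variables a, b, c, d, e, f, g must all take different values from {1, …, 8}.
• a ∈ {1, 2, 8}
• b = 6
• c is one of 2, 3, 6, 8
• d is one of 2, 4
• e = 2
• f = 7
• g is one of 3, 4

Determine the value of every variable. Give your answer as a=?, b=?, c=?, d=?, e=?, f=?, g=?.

a=1, b=6, c=8, d=4, e=2, f=7, g=3

b's domain is down to {6}, so b = 6. Strike 6 from c.
e must be 2 (only option left). So a, c, d can't be 2.
f must be 7 (only option left).
That leaves d = 4. Eliminate 4 elsewhere: g.
g must be 3 (only option left). Strike 3 from c.
c's domain is down to {8}, so c = 8. Eliminate 8 elsewhere: a.
a's domain is down to {1}, so a = 1.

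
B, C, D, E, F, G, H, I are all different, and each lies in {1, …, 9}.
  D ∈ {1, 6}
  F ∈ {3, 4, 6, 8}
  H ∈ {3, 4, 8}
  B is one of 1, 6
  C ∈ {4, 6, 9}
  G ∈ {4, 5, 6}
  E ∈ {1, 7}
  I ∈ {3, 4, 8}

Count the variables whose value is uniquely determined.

The 8 variables together cover exactly {1, 3, 4, 5, 6, 7, 8, 9} — 8 values for 8 variables — and 5 appears only in G's list, so G = 5.
The 7 still-open variables draw from only 7 values {1, 3, 4, 6, 7, 8, 9}, so each is used; only E can be 7, hence E = 7.
Among the 6 still-open variables, 9 fits only C (and all 6 values in {1, 3, 4, 6, 8, 9} must be used), so C = 9.
The 2 variables B and D are confined to {1, 6}, which locks those values in; drop them from F.
Determined: C=9, E=7, G=5. The other variables each still have more than one consistent value. That makes 3.

3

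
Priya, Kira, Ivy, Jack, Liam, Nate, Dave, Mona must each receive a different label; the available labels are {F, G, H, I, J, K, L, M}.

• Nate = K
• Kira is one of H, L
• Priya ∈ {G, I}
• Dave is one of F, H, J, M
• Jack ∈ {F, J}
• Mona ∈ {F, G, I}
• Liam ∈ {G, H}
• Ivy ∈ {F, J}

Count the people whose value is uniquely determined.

Nate has just one choice, so Nate = K.
Among the 7 still-open variables, L fits only Kira (and all 7 values in {F, G, H, I, J, L, M} must be used), so Kira = L.
Among the 6 still-open variables, M fits only Dave (and all 6 values in {F, G, H, I, J, M} must be used), so Dave = M.
Among the 5 still-open variables, H fits only Liam (and all 5 values in {F, G, H, I, J} must be used), so Liam = H.
The 2 variables Ivy and Jack are confined to {F, J}, which locks those values in; drop them from Mona.
Determined: Kira=L, Liam=H, Nate=K, Dave=M. The other people each still have more than one consistent value. That makes 4.

4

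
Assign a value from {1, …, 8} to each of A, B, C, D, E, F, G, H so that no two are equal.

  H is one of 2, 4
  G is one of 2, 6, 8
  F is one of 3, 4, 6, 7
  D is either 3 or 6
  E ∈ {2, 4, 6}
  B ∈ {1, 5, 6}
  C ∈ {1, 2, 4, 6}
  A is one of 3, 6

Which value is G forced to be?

The 8 variables together cover exactly {1, 2, 3, 4, 5, 6, 7, 8} — 8 values for 8 variables — and 5 appears only in B's list, so B = 5.
The 7 still-open variables draw from only 7 values {1, 2, 3, 4, 6, 7, 8}, so each is used; only C can be 1, hence C = 1.
The 6 still-open variables together cover exactly {2, 3, 4, 6, 7, 8} — 6 values for 6 variables — and 7 appears only in F's list, so F = 7.
Among the 5 still-open variables, 8 fits only G (and all 5 values in {2, 3, 4, 6, 8} must be used), so G = 8.

8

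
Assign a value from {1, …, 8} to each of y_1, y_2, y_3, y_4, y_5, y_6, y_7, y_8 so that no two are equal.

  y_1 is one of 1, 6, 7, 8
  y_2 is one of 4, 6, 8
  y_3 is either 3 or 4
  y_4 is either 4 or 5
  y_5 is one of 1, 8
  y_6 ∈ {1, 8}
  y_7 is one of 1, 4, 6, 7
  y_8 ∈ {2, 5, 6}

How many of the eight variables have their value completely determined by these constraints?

Among the 8 variables, 2 fits only y_8 (and all 8 values in {1, 2, 3, 4, 5, 6, 7, 8} must be used), so y_8 = 2.
The 7 still-open variables draw from only 7 values {1, 3, 4, 5, 6, 7, 8}, so each is used; only y_3 can be 3, hence y_3 = 3.
The 6 still-open variables together cover exactly {1, 4, 5, 6, 7, 8} — 6 values for 6 variables — and 5 appears only in y_4's list, so y_4 = 5.
y_5 and y_6 between them cover only {1, 8} — a naked pair. Remove those values from y_1, y_2, y_7.
Determined: y_3=3, y_4=5, y_8=2. The other variables each still have more than one consistent value. That makes 3.

3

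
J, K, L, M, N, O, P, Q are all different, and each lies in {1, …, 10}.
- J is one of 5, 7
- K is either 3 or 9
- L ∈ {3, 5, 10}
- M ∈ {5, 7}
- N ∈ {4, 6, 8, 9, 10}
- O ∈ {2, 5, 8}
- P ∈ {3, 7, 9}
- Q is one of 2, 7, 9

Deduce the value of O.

8

J and M between them cover only {5, 7} — a naked pair. Remove those values from L, O, P, Q.
The 2 variables K and P are confined to {3, 9}, which locks those values in; drop them from L, N, Q.
L's domain is down to {10}, so L = 10. Strike 10 from N.
That leaves Q = 2. Eliminate 2 elsewhere: O.
So O = 8.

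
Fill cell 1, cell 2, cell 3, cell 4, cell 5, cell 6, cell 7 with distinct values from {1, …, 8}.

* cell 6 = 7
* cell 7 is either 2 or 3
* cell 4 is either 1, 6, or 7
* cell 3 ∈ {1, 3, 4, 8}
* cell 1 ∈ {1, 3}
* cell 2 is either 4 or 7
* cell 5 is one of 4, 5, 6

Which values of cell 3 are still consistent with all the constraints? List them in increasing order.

1, 3, 8

cell 6 must be 7 (only option left). So cell 2, cell 4 can't be 7.
That leaves cell 2 = 4. Eliminate 4 elsewhere: cell 3, cell 5.
No further eliminations apply; cell 3 can still be any of 1, 3, 8.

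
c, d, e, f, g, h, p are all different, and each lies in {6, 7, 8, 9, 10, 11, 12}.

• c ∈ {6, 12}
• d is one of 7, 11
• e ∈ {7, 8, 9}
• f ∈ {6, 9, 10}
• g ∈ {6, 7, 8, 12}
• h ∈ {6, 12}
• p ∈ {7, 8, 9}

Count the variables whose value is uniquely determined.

2

The 7 variables draw from only 7 values {6, 7, 8, 9, 10, 11, 12}, so each is used; only f can be 10, hence f = 10.
Among the 6 still-open variables, 11 fits only d (and all 6 values in {6, 7, 8, 9, 11, 12} must be used), so d = 11.
The 2 variables c and h are confined to {6, 12}, which locks those values in; drop them from g.
Determined: d=11, f=10. The other variables each still have more than one consistent value. That makes 2.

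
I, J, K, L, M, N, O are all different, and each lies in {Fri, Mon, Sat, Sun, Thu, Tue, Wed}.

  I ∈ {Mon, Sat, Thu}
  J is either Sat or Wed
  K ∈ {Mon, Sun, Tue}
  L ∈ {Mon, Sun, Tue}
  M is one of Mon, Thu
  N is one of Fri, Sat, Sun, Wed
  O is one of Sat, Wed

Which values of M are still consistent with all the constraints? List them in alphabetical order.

Mon, Thu

The 7 variables together cover exactly {Fri, Mon, Sat, Sun, Thu, Tue, Wed} — 7 values for 7 variables — and Fri appears only in N's list, so N = Fri.
The 2 variables J and O are confined to {Sat, Wed}, which locks those values in; drop them from I.
I and M share exactly the 2 values {Mon, Thu}; by pigeonhole those values go to them, so strike Mon, Thu from K, L.
No further eliminations apply; M can still be any of Mon, Thu.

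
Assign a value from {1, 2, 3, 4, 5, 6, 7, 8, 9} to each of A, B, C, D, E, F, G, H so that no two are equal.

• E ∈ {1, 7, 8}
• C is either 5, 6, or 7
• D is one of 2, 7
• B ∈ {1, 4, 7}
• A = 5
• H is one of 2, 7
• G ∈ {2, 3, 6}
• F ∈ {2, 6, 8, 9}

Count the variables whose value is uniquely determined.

A's domain is down to {5}, so A = 5. Eliminate 5 elsewhere: C.
D and H between them cover only {2, 7} — a naked pair. Remove those values from B, C, E, F, G.
C has just one choice, so C = 6. Strike 6 from F, G.
G must be 3 (only option left).
Determined: A=5, C=6, G=3. The other variables each still have more than one consistent value. That makes 3.

3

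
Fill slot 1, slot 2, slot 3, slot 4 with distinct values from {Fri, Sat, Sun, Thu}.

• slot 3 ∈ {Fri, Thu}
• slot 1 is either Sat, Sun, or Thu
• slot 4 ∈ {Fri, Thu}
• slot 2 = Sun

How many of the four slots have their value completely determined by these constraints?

slot 2's domain is down to {Sun}, so slot 2 = Sun. Remove Sun from slot 1.
The 3 still-open variables together cover exactly {Fri, Sat, Thu} — 3 values for 3 variables — and Sat appears only in slot 1's list, so slot 1 = Sat.
Determined: slot 1=Sat, slot 2=Sun. The other slots each still have more than one consistent value. That makes 2.

2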